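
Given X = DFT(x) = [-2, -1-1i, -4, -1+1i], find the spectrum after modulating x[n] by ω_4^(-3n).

Modulation property: DFT(ω_4^(-3n)·x[n]) = X[(k-3) mod 4], so circularly shift X by 3 positions.

X[k-3] = [-1-1i, -4, -1+1i, -2]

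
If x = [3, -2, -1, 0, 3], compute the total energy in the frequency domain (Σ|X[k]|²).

Parseval: Σ|x[n]|² = (1/N)Σ|X[k]|², so Σ|X[k]|² = N·Σ|x[n]|² = 5·23.0000

Σ|X[k]|² = N·Σ|x[n]|² = 5·23.0000 = 115.0000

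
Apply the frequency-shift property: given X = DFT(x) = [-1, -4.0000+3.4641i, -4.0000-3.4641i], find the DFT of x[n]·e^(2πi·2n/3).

Modulation property: DFT(ω_3^(-2n)·x[n]) = X[(k-2) mod 3], so circularly shift X by 2 positions.

X[k-2] = [-4.0000+3.4641i, -4.0000-3.4641i, -1]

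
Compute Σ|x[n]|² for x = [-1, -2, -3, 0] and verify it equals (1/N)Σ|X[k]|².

Time domain:
Σ|x[n]|² = |-1|² + |-2|² + |-3|² + |0|² = 14.0000

Frequency domain:
(1/4)Σ|X[k]|² = (1/4)(|-6|² + |2+2i|² + |-2|² + |2-2i|²) = (1/4)·56.0000 = 14.0000

Both sides agree, confirming Parseval's theorem.

Σ|x[n]|² = (1/N)Σ|X[k]|² = 14.0000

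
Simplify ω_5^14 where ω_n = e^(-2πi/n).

Since ω_5^5 = 1, powers reduce modulo 5.
14 mod 5 = 4
So ω_5^14 = ω_5^4 = e^(-2πi·4/5)

ω_5^14 = ω_5^4 = 0.3090+0.9511i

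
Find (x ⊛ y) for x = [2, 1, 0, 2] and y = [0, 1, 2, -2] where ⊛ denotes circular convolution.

(x ⊛ y)[n] = Σ(m=0 to 3) x[m] · y[(n-m) mod 4]

Computing each output sample:
(x ⊛ y)[0] = 0
(x ⊛ y)[1] = 6
(x ⊛ y)[2] = 1
(x ⊛ y)[3] = -2

x ⊛ y = [0, 6, 1, -2]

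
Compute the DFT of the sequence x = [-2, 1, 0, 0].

X[k] = Σ(n=0 to 3) x[n] · ω_4^(nk)
where ω_4 = e^(-2πi/4)

Computing each X[k]:
X[0] = -1
X[1] = -2-1i
X[2] = -3
X[3] = -2+1i

X = [-1, -2-1i, -3, -2+1i]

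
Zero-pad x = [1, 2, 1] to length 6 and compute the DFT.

Original 3-point DFT: [4, -0.5000-0.8660i, -0.5000+0.8660i]
Zero-padded 6-point DFT provides frequency interpolation.

DFT_6([x, 0, ...]) = [4, 1.5000-2.5981i, -0.5000-0.8660i, 0, -0.5000+0.8660i, 1.5000+2.5981i]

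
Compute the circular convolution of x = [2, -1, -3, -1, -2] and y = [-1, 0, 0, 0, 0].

(x ⊛ y)[n] = Σ(m=0 to 4) x[m] · y[(n-m) mod 5]

Computing each output sample:
(x ⊛ y)[0] = -2
(x ⊛ y)[1] = 1
(x ⊛ y)[2] = 3
(x ⊛ y)[3] = 1
(x ⊛ y)[4] = 2

x ⊛ y = [-2, 1, 3, 1, 2]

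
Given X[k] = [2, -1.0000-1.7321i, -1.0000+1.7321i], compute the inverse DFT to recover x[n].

x[n] = (1/3) Σ(k=0 to 2) X[k] · e^(2πikn/3)

Computing each x[n]:
x[0] = 0
x[1] = 2
x[2] = 0

x = [0, 2, 0]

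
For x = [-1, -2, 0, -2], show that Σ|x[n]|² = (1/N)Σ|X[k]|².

Time domain:
Σ|x[n]|² = |-1|² + |-2|² + |0|² + |-2|² = 9.0000

Frequency domain:
(1/4)Σ|X[k]|² = (1/4)(|-5|² + |-1|² + |3|² + |-1|²) = (1/4)·36.0000 = 9.0000

Both sides agree, confirming Parseval's theorem.

Σ|x[n]|² = (1/N)Σ|X[k]|² = 9.0000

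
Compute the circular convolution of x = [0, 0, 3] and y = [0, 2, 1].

(x ⊛ y)[n] = Σ(m=0 to 2) x[m] · y[(n-m) mod 3]

Computing each output sample:
(x ⊛ y)[0] = 6
(x ⊛ y)[1] = 3
(x ⊛ y)[2] = 0

x ⊛ y = [6, 3, 0]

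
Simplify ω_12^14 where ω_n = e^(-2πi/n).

Since ω_12^12 = 1, powers reduce modulo 12.
14 mod 12 = 2
So ω_12^14 = ω_12^2 = e^(-2πi·2/12)

ω_12^14 = ω_12^2 = 0.5000-0.8660i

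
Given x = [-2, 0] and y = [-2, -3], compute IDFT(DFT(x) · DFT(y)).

(x ⊛ y)[n] = Σ(m=0 to 1) x[m] · y[(n-m) mod 2]

Computing each output sample:
(x ⊛ y)[0] = 4
(x ⊛ y)[1] = 6

x ⊛ y = [4, 6]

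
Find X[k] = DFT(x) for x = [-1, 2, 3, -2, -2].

X[k] = Σ(n=0 to 4) x[n] · ω_5^(nk)
where ω_5 = e^(-2πi/5)

Computing each X[k]:
X[0] = 0
X[1] = -1.8090-6.7432i
X[2] = -0.6910+2.4041i
X[3] = -0.6910-2.4041i
X[4] = -1.8090+6.7432i

X = [0, -1.8090-6.7432i, -0.6910+2.4041i, -0.6910-2.4041i, -1.8090+6.7432i]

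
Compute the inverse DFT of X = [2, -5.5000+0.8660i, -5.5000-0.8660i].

x[n] = (1/3) Σ(k=0 to 2) X[k] · e^(2πikn/3)

Computing each x[n]:
x[0] = -3
x[1] = 2
x[2] = 3

x = [-3, 2, 3]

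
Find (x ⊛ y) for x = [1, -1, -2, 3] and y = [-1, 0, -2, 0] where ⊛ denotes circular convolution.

(x ⊛ y)[n] = Σ(m=0 to 3) x[m] · y[(n-m) mod 4]

Computing each output sample:
(x ⊛ y)[0] = 3
(x ⊛ y)[1] = -5
(x ⊛ y)[2] = 0
(x ⊛ y)[3] = -1

x ⊛ y = [3, -5, 0, -1]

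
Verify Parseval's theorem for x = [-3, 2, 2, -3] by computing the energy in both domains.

Time domain:
Σ|x[n]|² = |-3|² + |2|² + |2|² + |-3|² = 26.0000

Frequency domain:
(1/4)Σ|X[k]|² = (1/4)(|-2|² + |-5-5i|² + |0|² + |-5+5i|²) = (1/4)·104.0000 = 26.0000

Both sides agree, confirming Parseval's theorem.

Σ|x[n]|² = (1/N)Σ|X[k]|² = 26.0000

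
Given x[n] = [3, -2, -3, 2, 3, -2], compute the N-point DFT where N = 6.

X[k] = Σ(n=0 to 5) x[n] · ω_6^(nk)
where ω_6 = e^(-2πi/6)

Computing each X[k]:
X[0] = 1
X[1] = -1.0000+5.1962i
X[2] = 7.0000-5.1962i
X[3] = 5
X[4] = 7.0000+5.1962i
X[5] = -1.0000-5.1962i

X = [1, -1.0000+5.1962i, 7.0000-5.1962i, 5, 7.0000+5.1962i, -1.0000-5.1962i]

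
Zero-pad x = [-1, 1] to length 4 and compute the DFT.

Original 2-point DFT: [0, -2]
Zero-padded 4-point DFT provides frequency interpolation.

DFT_4([x, 0, ...]) = [0, -1-1i, -2, -1+1i]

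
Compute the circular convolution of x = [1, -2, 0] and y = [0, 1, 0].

(x ⊛ y)[n] = Σ(m=0 to 2) x[m] · y[(n-m) mod 3]

Computing each output sample:
(x ⊛ y)[0] = 0
(x ⊛ y)[1] = 1
(x ⊛ y)[2] = -2

x ⊛ y = [0, 1, -2]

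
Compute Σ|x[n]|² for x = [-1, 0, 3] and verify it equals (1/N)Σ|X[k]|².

Time domain:
Σ|x[n]|² = |-1|² + |0|² + |3|² = 10.0000

Frequency domain:
(1/3)Σ|X[k]|² = (1/3)(|2|² + |-2.5000+2.5981i|² + |-2.5000-2.5981i|²) = (1/3)·30.0000 = 10.0000

Both sides agree, confirming Parseval's theorem.

Σ|x[n]|² = (1/N)Σ|X[k]|² = 10.0000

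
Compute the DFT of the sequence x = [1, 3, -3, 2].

X[k] = Σ(n=0 to 3) x[n] · ω_4^(nk)
where ω_4 = e^(-2πi/4)

Computing each X[k]:
X[0] = 3
X[1] = 4-1i
X[2] = -7
X[3] = 4+1i

X = [3, 4-1i, -7, 4+1i]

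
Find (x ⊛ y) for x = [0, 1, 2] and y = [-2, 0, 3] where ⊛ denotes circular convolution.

(x ⊛ y)[n] = Σ(m=0 to 2) x[m] · y[(n-m) mod 3]

Computing each output sample:
(x ⊛ y)[0] = 3
(x ⊛ y)[1] = 4
(x ⊛ y)[2] = -4

x ⊛ y = [3, 4, -4]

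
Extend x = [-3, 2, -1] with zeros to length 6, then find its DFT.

Original 3-point DFT: [-2, -3.5000-2.5981i, -3.5000+2.5981i]
Zero-padded 6-point DFT provides frequency interpolation.

DFT_6([x, 0, ...]) = [-2, -1.5000-0.8660i, -3.5000-2.5981i, -6, -3.5000+2.5981i, -1.5000+0.8660i]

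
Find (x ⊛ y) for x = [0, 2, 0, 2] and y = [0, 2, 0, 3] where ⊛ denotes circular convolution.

(x ⊛ y)[n] = Σ(m=0 to 3) x[m] · y[(n-m) mod 4]

Computing each output sample:
(x ⊛ y)[0] = 10
(x ⊛ y)[1] = 0
(x ⊛ y)[2] = 10
(x ⊛ y)[3] = 0

x ⊛ y = [10, 0, 10, 0]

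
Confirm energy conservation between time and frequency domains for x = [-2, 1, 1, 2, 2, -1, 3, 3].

Time domain:
Σ|x[n]|² = |-2|² + |1|² + |1|² + |2|² + |2|² + |-1|² + |3|² + |3|² = 33.0000

Frequency domain:
(1/8)Σ|X[k]|² = (1/8)(|9|² + |-1.8787+1.2929i|² + |-4+5i|² + |-6.1213-2.7071i|² + |-1|² + |-6.1213+2.7071i|² + |-4-5i|² + |-1.8787-1.2929i|²) = (1/8)·264.0000 = 33.0000

Both sides agree, confirming Parseval's theorem.

Σ|x[n]|² = (1/N)Σ|X[k]|² = 33.0000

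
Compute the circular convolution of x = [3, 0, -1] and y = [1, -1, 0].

(x ⊛ y)[n] = Σ(m=0 to 2) x[m] · y[(n-m) mod 3]

Computing each output sample:
(x ⊛ y)[0] = 4
(x ⊛ y)[1] = -3
(x ⊛ y)[2] = -1

x ⊛ y = [4, -3, -1]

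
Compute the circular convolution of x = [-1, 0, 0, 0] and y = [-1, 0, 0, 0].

(x ⊛ y)[n] = Σ(m=0 to 3) x[m] · y[(n-m) mod 4]

Computing each output sample:
(x ⊛ y)[0] = 1
(x ⊛ y)[1] = 0
(x ⊛ y)[2] = 0
(x ⊛ y)[3] = 0

x ⊛ y = [1, 0, 0, 0]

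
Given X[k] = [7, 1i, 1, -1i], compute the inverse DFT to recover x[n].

x[n] = (1/4) Σ(k=0 to 3) X[k] · e^(2πikn/4)

Computing each x[n]:
x[0] = 2
x[1] = 1
x[2] = 2
x[3] = 2

x = [2, 1, 2, 2]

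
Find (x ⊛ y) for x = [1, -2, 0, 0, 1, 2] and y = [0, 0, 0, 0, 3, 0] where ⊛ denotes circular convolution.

(x ⊛ y)[n] = Σ(m=0 to 5) x[m] · y[(n-m) mod 6]

Computing each output sample:
(x ⊛ y)[0] = 0
(x ⊛ y)[1] = 0
(x ⊛ y)[2] = 3
(x ⊛ y)[3] = 6
(x ⊛ y)[4] = 3
(x ⊛ y)[5] = -6

x ⊛ y = [0, 0, 3, 6, 3, -6]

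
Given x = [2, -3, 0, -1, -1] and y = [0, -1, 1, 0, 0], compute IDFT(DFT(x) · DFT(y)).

(x ⊛ y)[n] = Σ(m=0 to 4) x[m] · y[(n-m) mod 5]

Computing each output sample:
(x ⊛ y)[0] = 0
(x ⊛ y)[1] = -3
(x ⊛ y)[2] = 5
(x ⊛ y)[3] = -3
(x ⊛ y)[4] = 1

x ⊛ y = [0, -3, 5, -3, 1]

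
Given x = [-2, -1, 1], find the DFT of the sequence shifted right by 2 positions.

Time shift by 2: X_shifted[k] = ω_3^(2k) · X[k]
Shifted x = [-1, 1, -2]

DFT(x[n-2]) = [-2, -0.5000-2.5981i, -0.5000+2.5981i]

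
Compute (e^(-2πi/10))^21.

Since ω_10^10 = 1, powers reduce modulo 10.
21 mod 10 = 1
So ω_10^21 = ω_10^1 = e^(-2πi·1/10)

ω_10^21 = ω_10^1 = 0.8090-0.5878i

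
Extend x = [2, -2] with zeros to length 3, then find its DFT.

Original 2-point DFT: [0, 4]
Zero-padded 3-point DFT provides frequency interpolation.

DFT_3([x, 0, ...]) = [0, 3.0000+1.7321i, 3.0000-1.7321i]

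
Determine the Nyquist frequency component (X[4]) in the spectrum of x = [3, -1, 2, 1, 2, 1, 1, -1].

X[4] = Σ(n=0 to 7) x[n] · ω_8^(4n) where ω_8 = e^(-2πi/8)
= (3)·ω_8^0 + (-1)·ω_8^4 + (2)·ω_8^8 + (1)·ω_8^12 + (2)·ω_8^16 + (1)·ω_8^20 + (1)·ω_8^24 + (-1)·ω_8^28

X[4] = 8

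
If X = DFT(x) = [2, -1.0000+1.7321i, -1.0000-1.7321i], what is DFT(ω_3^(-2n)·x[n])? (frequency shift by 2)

Modulation property: DFT(ω_3^(-2n)·x[n]) = X[(k-2) mod 3], so circularly shift X by 2 positions.

X[k-2] = [-1.0000+1.7321i, -1.0000-1.7321i, 2]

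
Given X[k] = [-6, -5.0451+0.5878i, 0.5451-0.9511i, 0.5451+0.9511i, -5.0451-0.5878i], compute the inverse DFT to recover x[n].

x[n] = (1/5) Σ(k=0 to 4) X[k] · e^(2πikn/5)

Computing each x[n]:
x[0] = -3
x[1] = -2
x[2] = 0
x[3] = 1
x[4] = -2

x = [-3, -2, 0, 1, -2]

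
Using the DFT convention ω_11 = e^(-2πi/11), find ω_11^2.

ω_11^2 = e^(-2πi·2/11)
= cos(-2π·2/11) + i·sin(-2π·2/11)
= cos(-4π/11) + i·sin(-4π/11)

ω_11^2 = cos(-4π/11) + i·sin(-4π/11) = 0.4154-0.9096i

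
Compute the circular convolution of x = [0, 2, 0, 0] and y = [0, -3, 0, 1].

(x ⊛ y)[n] = Σ(m=0 to 3) x[m] · y[(n-m) mod 4]

Computing each output sample:
(x ⊛ y)[0] = 2
(x ⊛ y)[1] = 0
(x ⊛ y)[2] = -6
(x ⊛ y)[3] = 0

x ⊛ y = [2, 0, -6, 0]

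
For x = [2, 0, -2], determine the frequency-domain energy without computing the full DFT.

Parseval: Σ|x[n]|² = (1/N)Σ|X[k]|², so Σ|X[k]|² = N·Σ|x[n]|² = 3·8.0000

Σ|X[k]|² = N·Σ|x[n]|² = 3·8.0000 = 24.0000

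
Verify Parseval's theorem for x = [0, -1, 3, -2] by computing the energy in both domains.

Time domain:
Σ|x[n]|² = |0|² + |-1|² + |3|² + |-2|² = 14.0000

Frequency domain:
(1/4)Σ|X[k]|² = (1/4)(|0|² + |-3-1i|² + |6|² + |-3+1i|²) = (1/4)·56.0000 = 14.0000

Both sides agree, confirming Parseval's theorem.

Σ|x[n]|² = (1/N)Σ|X[k]|² = 14.0000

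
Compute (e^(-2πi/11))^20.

Since ω_11^11 = 1, powers reduce modulo 11.
20 mod 11 = 9
So ω_11^20 = ω_11^9 = e^(-2πi·9/11)

ω_11^20 = ω_11^9 = 0.4154+0.9096i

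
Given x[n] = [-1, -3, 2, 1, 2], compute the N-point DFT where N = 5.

X[k] = Σ(n=0 to 4) x[n] · ω_5^(nk)
where ω_5 = e^(-2πi/5)

Computing each X[k]:
X[0] = 1
X[1] = -3.7361+4.1675i
X[2] = 0.7361+3.8900i
X[3] = 0.7361-3.8900i
X[4] = -3.7361-4.1675i

X = [1, -3.7361+4.1675i, 0.7361+3.8900i, 0.7361-3.8900i, -3.7361-4.1675i]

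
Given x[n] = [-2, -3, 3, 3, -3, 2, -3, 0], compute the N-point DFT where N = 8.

X[k] = Σ(n=0 to 7) x[n] · ω_8^(nk)
where ω_8 = e^(-2πi/8)

Computing each X[k]:
X[0] = -3
X[1] = -4.6569-4.5858i
X[2] = -5+4i
X[3] = 6.6569+7.4142i
X[4] = -7
X[5] = 6.6569-7.4142i
X[6] = -5-4i
X[7] = -4.6569+4.5858i

X = [-3, -4.6569-4.5858i, -5+4i, 6.6569+7.4142i, -7, 6.6569-7.4142i, -5-4i, -4.6569+4.5858i]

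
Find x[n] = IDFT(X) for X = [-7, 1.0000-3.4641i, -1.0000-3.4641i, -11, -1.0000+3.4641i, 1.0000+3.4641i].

x[n] = (1/6) Σ(k=0 to 5) X[k] · e^(2πikn/6)

Computing each x[n]:
x[0] = -3
x[1] = 3
x[2] = -3
x[3] = 0
x[4] = -3
x[5] = -1

x = [-3, 3, -3, 0, -3, -1]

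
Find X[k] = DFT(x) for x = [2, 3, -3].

X[k] = Σ(n=0 to 2) x[n] · ω_3^(nk)
where ω_3 = e^(-2πi/3)

Computing each X[k]:
X[0] = 2
X[1] = 2.0000-5.1962i
X[2] = 2.0000+5.1962i

X = [2, 2.0000-5.1962i, 2.0000+5.1962i]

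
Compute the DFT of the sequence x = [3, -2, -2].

X[k] = Σ(n=0 to 2) x[n] · ω_3^(nk)
where ω_3 = e^(-2πi/3)

Computing each X[k]:
X[0] = -1
X[1] = 5
X[2] = 5

X = [-1, 5, 5]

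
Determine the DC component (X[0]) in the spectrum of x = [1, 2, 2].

X[0] = Σ(n=0 to 2) x[n] · ω_3^0 = Σ x[n]
= (1) + (2) + (2)

X[0] = 5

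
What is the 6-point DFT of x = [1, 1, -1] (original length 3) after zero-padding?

Original 3-point DFT: [1, 1.0000-1.7321i, 1.0000+1.7321i]
Zero-padded 6-point DFT provides frequency interpolation.

DFT_6([x, 0, ...]) = [1, 2, 1.0000-1.7321i, -1, 1.0000+1.7321i, 2]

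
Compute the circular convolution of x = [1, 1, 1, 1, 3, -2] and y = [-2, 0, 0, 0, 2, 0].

(x ⊛ y)[n] = Σ(m=0 to 5) x[m] · y[(n-m) mod 6]

Computing each output sample:
(x ⊛ y)[0] = 0
(x ⊛ y)[1] = 0
(x ⊛ y)[2] = 4
(x ⊛ y)[3] = -6
(x ⊛ y)[4] = -4
(x ⊛ y)[5] = 6

x ⊛ y = [0, 0, 4, -6, -4, 6]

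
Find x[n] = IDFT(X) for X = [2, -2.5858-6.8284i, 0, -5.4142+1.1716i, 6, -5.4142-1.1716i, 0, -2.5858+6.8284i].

x[n] = (1/8) Σ(k=0 to 7) X[k] · e^(2πikn/8)

Computing each x[n]:
x[0] = -1
x[1] = 1
x[2] = 3
x[3] = 0
x[4] = 3
x[5] = -2
x[6] = -1
x[7] = -1

x = [-1, 1, 3, 0, 3, -2, -1, -1]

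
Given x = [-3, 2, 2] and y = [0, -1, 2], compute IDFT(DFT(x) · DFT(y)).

(x ⊛ y)[n] = Σ(m=0 to 2) x[m] · y[(n-m) mod 3]

Computing each output sample:
(x ⊛ y)[0] = 2
(x ⊛ y)[1] = 7
(x ⊛ y)[2] = -8

x ⊛ y = [2, 7, -8]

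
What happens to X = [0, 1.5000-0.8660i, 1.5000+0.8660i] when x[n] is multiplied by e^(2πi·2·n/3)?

Modulation property: DFT(ω_3^(-2n)·x[n]) = X[(k-2) mod 3], so circularly shift X by 2 positions.

X[k-2] = [1.5000-0.8660i, 1.5000+0.8660i, 0]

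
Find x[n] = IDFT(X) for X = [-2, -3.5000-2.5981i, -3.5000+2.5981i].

x[n] = (1/3) Σ(k=0 to 2) X[k] · e^(2πikn/3)

Computing each x[n]:
x[0] = -3
x[1] = 2
x[2] = -1

x = [-3, 2, -1]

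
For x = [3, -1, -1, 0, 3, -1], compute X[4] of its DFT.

X[4] = Σ(n=0 to 5) x[n] · ω_6^(4n) where ω_6 = e^(-2πi/6)
= (3)·ω_6^0 + (-1)·ω_6^4 + (-1)·ω_6^8 + (0)·ω_6^12 + (3)·ω_6^16 + (-1)·ω_6^20

X[4] = 3.0000+3.4641i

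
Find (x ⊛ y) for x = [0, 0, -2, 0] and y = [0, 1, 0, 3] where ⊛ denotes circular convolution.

(x ⊛ y)[n] = Σ(m=0 to 3) x[m] · y[(n-m) mod 4]

Computing each output sample:
(x ⊛ y)[0] = 0
(x ⊛ y)[1] = -6
(x ⊛ y)[2] = 0
(x ⊛ y)[3] = -2

x ⊛ y = [0, -6, 0, -2]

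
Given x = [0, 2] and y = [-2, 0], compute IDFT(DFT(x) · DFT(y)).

(x ⊛ y)[n] = Σ(m=0 to 1) x[m] · y[(n-m) mod 2]

Computing each output sample:
(x ⊛ y)[0] = 0
(x ⊛ y)[1] = -4

x ⊛ y = [0, -4]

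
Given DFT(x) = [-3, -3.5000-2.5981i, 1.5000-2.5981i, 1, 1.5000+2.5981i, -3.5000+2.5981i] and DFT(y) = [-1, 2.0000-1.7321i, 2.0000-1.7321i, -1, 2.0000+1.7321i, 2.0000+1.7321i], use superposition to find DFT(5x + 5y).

By linearity: DFT(5x + 5y) = 5·DFT(x) + 5·DFT(y)
= 5·[-3, -3.5000-2.5981i, 1.5000-2.5981i, 1, 1.5000+2.5981i, -3.5000+2.5981i] + 5·[-1, 2.0000-1.7321i, 2.0000-1.7321i, -1, 2.0000+1.7321i, 2.0000+1.7321i]

Computing element-wise:
Z[0] = 5·(-3) + 5·(-1) = -20
Z[1] = 5·(-3.5000-2.5981i) + 5·(2.0000-1.7321i) = -7.5000-21.6510i
Z[2] = 5·(1.5000-2.5981i) + 5·(2.0000-1.7321i) = 17.5000-21.6510i
Z[3] = 5·(1) + 5·(-1) = 0
Z[4] = 5·(1.5000+2.5981i) + 5·(2.0000+1.7321i) = 17.5000+21.6510i
Z[5] = 5·(-3.5000+2.5981i) + 5·(2.0000+1.7321i) = -7.5000+21.6510i

DFT(5x + 5y) = 5·X + 5·Y = [-20, -7.5000-21.6510i, 17.5000-21.6510i, 0, 17.5000+21.6510i, -7.5000+21.6510i]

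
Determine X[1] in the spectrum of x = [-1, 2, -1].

X[1] = Σ(n=0 to 2) x[n] · ω_3^(1n) where ω_3 = e^(-2πi/3)
= (-1)·ω_3^0 + (2)·ω_3^1 + (-1)·ω_3^2

X[1] = -1.5000-2.5981i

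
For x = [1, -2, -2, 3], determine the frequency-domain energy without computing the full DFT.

Parseval: Σ|x[n]|² = (1/N)Σ|X[k]|², so Σ|X[k]|² = N·Σ|x[n]|² = 4·18.0000

Σ|X[k]|² = N·Σ|x[n]|² = 4·18.0000 = 72.0000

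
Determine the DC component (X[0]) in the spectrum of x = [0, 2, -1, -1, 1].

X[0] = Σ(n=0 to 4) x[n] · ω_5^0 = Σ x[n]
= (0) + (2) + (-1) + (-1) + (1)

X[0] = 1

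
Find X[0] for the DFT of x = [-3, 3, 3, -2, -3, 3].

X[0] = Σ(n=0 to 5) x[n] · ω_6^0 = Σ x[n]
= (-3) + (3) + (3) + (-2) + (-3) + (3)

X[0] = 1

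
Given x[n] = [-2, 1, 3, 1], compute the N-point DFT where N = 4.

X[k] = Σ(n=0 to 3) x[n] · ω_4^(nk)
where ω_4 = e^(-2πi/4)

Computing each X[k]:
X[0] = 3
X[1] = -5
X[2] = -1
X[3] = -5

X = [3, -5, -1, -5]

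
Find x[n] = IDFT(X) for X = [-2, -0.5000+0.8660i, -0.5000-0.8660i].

x[n] = (1/3) Σ(k=0 to 2) X[k] · e^(2πikn/3)

Computing each x[n]:
x[0] = -1
x[1] = -1
x[2] = 0

x = [-1, -1, 0]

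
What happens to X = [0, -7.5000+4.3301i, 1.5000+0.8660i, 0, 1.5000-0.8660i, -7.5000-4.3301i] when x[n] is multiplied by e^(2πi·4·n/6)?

Modulation property: DFT(ω_6^(-4n)·x[n]) = X[(k-4) mod 6], so circularly shift X by 4 positions.

X[k-4] = [1.5000+0.8660i, 0, 1.5000-0.8660i, -7.5000-4.3301i, 0, -7.5000+4.3301i]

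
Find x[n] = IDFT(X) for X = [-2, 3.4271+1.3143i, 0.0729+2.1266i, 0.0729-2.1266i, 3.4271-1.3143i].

x[n] = (1/5) Σ(k=0 to 4) X[k] · e^(2πikn/5)

Computing each x[n]:
x[0] = 1
x[1] = -1
x[2] = -1
x[3] = -2
x[4] = 1

x = [1, -1, -1, -2, 1]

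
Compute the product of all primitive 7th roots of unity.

The primitive 7th roots of unity are ω_7^k for k coprime to 7: k ∈ {1, 2, 3, 4, 5, 6}
Their product equals the constant term of the cyclotomic polynomial Φ_7(x) up to sign.
For n ≥ 3, the product of all primitive nth roots of unity is 1. (For n=1 it is 1; for n=2 it is -1.)

1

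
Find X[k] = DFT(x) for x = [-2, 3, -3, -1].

X[k] = Σ(n=0 to 3) x[n] · ω_4^(nk)
where ω_4 = e^(-2πi/4)

Computing each X[k]:
X[0] = -3
X[1] = 1-4i
X[2] = -7
X[3] = 1+4i

X = [-3, 1-4i, -7, 1+4i]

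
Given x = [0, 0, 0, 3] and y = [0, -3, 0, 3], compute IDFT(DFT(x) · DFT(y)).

(x ⊛ y)[n] = Σ(m=0 to 3) x[m] · y[(n-m) mod 4]

Computing each output sample:
(x ⊛ y)[0] = -9
(x ⊛ y)[1] = 0
(x ⊛ y)[2] = 9
(x ⊛ y)[3] = 0

x ⊛ y = [-9, 0, 9, 0]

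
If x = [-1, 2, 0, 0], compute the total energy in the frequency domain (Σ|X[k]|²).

Parseval: Σ|x[n]|² = (1/N)Σ|X[k]|², so Σ|X[k]|² = N·Σ|x[n]|² = 4·5.0000

Σ|X[k]|² = N·Σ|x[n]|² = 4·5.0000 = 20.0000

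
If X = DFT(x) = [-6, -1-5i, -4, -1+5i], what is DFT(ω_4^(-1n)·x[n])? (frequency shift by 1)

Modulation property: DFT(ω_4^(-1n)·x[n]) = X[(k-1) mod 4], so circularly shift X by 1 positions.

X[k-1] = [-1+5i, -6, -1-5i, -4]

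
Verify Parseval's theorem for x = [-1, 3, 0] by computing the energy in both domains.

Time domain:
Σ|x[n]|² = |-1|² + |3|² + |0|² = 10.0000

Frequency domain:
(1/3)Σ|X[k]|² = (1/3)(|2|² + |-2.5000-2.5981i|² + |-2.5000+2.5981i|²) = (1/3)·30.0000 = 10.0000

Both sides agree, confirming Parseval's theorem.

Σ|x[n]|² = (1/N)Σ|X[k]|² = 10.0000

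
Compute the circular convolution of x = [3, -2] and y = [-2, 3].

(x ⊛ y)[n] = Σ(m=0 to 1) x[m] · y[(n-m) mod 2]

Computing each output sample:
(x ⊛ y)[0] = -12
(x ⊛ y)[1] = 13

x ⊛ y = [-12, 13]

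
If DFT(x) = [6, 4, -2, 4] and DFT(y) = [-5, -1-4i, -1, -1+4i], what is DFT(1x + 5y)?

By linearity: DFT(1x + 5y) = 1·DFT(x) + 5·DFT(y)
= 1·[6, 4, -2, 4] + 5·[-5, -1-4i, -1, -1+4i]

Computing element-wise:
Z[0] = 1·(6) + 5·(-5) = -19
Z[1] = 1·(4) + 5·(-1-4i) = -1-20i
Z[2] = 1·(-2) + 5·(-1) = -7
Z[3] = 1·(4) + 5·(-1+4i) = -1+20i

DFT(1x + 5y) = 1·X + 5·Y = [-19, -1-20i, -7, -1+20i]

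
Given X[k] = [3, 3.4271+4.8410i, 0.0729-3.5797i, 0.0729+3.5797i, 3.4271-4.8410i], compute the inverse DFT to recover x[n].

x[n] = (1/5) Σ(k=0 to 4) X[k] · e^(2πikn/5)

Computing each x[n]:
x[0] = 2
x[1] = 0
x[2] = -3
x[3] = 2
x[4] = 2

x = [2, 0, -3, 2, 2]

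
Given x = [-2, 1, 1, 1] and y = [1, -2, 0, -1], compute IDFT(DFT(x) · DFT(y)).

(x ⊛ y)[n] = Σ(m=0 to 3) x[m] · y[(n-m) mod 4]

Computing each output sample:
(x ⊛ y)[0] = -5
(x ⊛ y)[1] = 4
(x ⊛ y)[2] = -2
(x ⊛ y)[3] = 1

x ⊛ y = [-5, 4, -2, 1]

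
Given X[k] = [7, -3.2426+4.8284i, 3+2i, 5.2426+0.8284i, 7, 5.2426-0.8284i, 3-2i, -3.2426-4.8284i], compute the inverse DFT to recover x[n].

x[n] = (1/8) Σ(k=0 to 7) X[k] · e^(2πikn/8)

Computing each x[n]:
x[0] = 3
x[1] = -3
x[2] = 0
x[3] = 1
x[4] = 2
x[5] = 2
x[6] = 2
x[7] = 0

x = [3, -3, 0, 1, 2, 2, 2, 0]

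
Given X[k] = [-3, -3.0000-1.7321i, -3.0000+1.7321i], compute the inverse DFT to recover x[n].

x[n] = (1/3) Σ(k=0 to 2) X[k] · e^(2πikn/3)

Computing each x[n]:
x[0] = -3
x[1] = 1
x[2] = -1

x = [-3, 1, -1]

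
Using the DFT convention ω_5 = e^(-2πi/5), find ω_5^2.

ω_5^2 = e^(-2πi·2/5)
= cos(-2π·2/5) + i·sin(-2π·2/5)
= cos(-4π/5) + i·sin(-4π/5)

ω_5^2 = cos(-4π/5) + i·sin(-4π/5) = -0.8090-0.5878i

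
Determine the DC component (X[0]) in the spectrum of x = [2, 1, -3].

X[0] = Σ(n=0 to 2) x[n] · ω_3^0 = Σ x[n]
= (2) + (1) + (-3)

X[0] = 0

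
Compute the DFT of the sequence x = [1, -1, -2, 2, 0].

X[k] = Σ(n=0 to 4) x[n] · ω_5^(nk)
where ω_5 = e^(-2πi/5)

Computing each X[k]:
X[0] = 0
X[1] = 0.6910+3.3022i
X[2] = 1.8090-3.2164i
X[3] = 1.8090+3.2164i
X[4] = 0.6910-3.3022i

X = [0, 0.6910+3.3022i, 1.8090-3.2164i, 1.8090+3.2164i, 0.6910-3.3022i]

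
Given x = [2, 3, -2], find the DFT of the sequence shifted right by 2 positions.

Time shift by 2: X_shifted[k] = ω_3^(2k) · X[k]
Shifted x = [3, -2, 2]

DFT(x[n-2]) = [3, 3.0000+3.4641i, 3.0000-3.4641i]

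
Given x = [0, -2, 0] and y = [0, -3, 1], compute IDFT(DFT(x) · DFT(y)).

(x ⊛ y)[n] = Σ(m=0 to 2) x[m] · y[(n-m) mod 3]

Computing each output sample:
(x ⊛ y)[0] = -2
(x ⊛ y)[1] = 0
(x ⊛ y)[2] = 6

x ⊛ y = [-2, 0, 6]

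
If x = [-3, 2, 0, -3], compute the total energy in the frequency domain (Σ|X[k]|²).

Parseval: Σ|x[n]|² = (1/N)Σ|X[k]|², so Σ|X[k]|² = N·Σ|x[n]|² = 4·22.0000

Σ|X[k]|² = N·Σ|x[n]|² = 4·22.0000 = 88.0000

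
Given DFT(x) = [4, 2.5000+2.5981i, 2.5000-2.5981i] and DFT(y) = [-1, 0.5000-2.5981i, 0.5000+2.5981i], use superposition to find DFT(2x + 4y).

By linearity: DFT(2x + 4y) = 2·DFT(x) + 4·DFT(y)
= 2·[4, 2.5000+2.5981i, 2.5000-2.5981i] + 4·[-1, 0.5000-2.5981i, 0.5000+2.5981i]

Computing element-wise:
Z[0] = 2·(4) + 4·(-1) = 4
Z[1] = 2·(2.5000+2.5981i) + 4·(0.5000-2.5981i) = 7.0000-5.1962i
Z[2] = 2·(2.5000-2.5981i) + 4·(0.5000+2.5981i) = 7.0000+5.1962i

DFT(2x + 4y) = 2·X + 4·Y = [4, 7.0000-5.1962i, 7.0000+5.1962i]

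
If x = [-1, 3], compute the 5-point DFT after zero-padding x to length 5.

Original 2-point DFT: [2, -4]
Zero-padded 5-point DFT provides frequency interpolation.

DFT_5([x, 0, ...]) = [2, -0.0729-2.8532i, -3.4271-1.7634i, -3.4271+1.7634i, -0.0729+2.8532i]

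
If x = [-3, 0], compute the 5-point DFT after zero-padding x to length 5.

Original 2-point DFT: [-3, -3]
Zero-padded 5-point DFT provides frequency interpolation.

DFT_5([x, 0, ...]) = [-3, -3, -3, -3, -3]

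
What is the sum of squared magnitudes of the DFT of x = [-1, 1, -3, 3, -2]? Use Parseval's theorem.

Parseval: Σ|x[n]|² = (1/N)Σ|X[k]|², so Σ|X[k]|² = N·Σ|x[n]|² = 5·24.0000

Σ|X[k]|² = N·Σ|x[n]|² = 5·24.0000 = 120.0000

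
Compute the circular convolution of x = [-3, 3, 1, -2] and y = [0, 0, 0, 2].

(x ⊛ y)[n] = Σ(m=0 to 3) x[m] · y[(n-m) mod 4]

Computing each output sample:
(x ⊛ y)[0] = 6
(x ⊛ y)[1] = 2
(x ⊛ y)[2] = -4
(x ⊛ y)[3] = -6

x ⊛ y = [6, 2, -4, -6]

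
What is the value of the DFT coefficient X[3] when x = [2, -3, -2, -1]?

X[3] = Σ(n=0 to 3) x[n] · ω_4^(3n) where ω_4 = e^(-2πi/4)
= (2)·ω_4^0 + (-3)·ω_4^3 + (-2)·ω_4^6 + (-1)·ω_4^9

X[3] = 4-2i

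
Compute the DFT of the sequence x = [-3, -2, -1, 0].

X[k] = Σ(n=0 to 3) x[n] · ω_4^(nk)
where ω_4 = e^(-2πi/4)

Computing each X[k]:
X[0] = -6
X[1] = -2+2i
X[2] = -2
X[3] = -2-2i

X = [-6, -2+2i, -2, -2-2i]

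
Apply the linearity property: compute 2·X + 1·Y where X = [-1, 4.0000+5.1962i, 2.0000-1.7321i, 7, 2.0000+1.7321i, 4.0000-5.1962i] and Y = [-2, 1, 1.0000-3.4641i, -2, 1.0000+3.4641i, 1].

By linearity: DFT(2x + 1y) = 2·DFT(x) + 1·DFT(y)
= 2·[-1, 4.0000+5.1962i, 2.0000-1.7321i, 7, 2.0000+1.7321i, 4.0000-5.1962i] + 1·[-2, 1, 1.0000-3.4641i, -2, 1.0000+3.4641i, 1]

Computing element-wise:
Z[0] = 2·(-1) + 1·(-2) = -4
Z[1] = 2·(4.0000+5.1962i) + 1·(1) = 9.0000+10.3924i
Z[2] = 2·(2.0000-1.7321i) + 1·(1.0000-3.4641i) = 5.0000-6.9283i
Z[3] = 2·(7) + 1·(-2) = 12
Z[4] = 2·(2.0000+1.7321i) + 1·(1.0000+3.4641i) = 5.0000+6.9283i
Z[5] = 2·(4.0000-5.1962i) + 1·(1) = 9.0000-10.3924i

DFT(2x + 1y) = 2·X + 1·Y = [-4, 9.0000+10.3924i, 5.0000-6.9283i, 12, 5.0000+6.9283i, 9.0000-10.3924i]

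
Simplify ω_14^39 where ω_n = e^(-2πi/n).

Since ω_14^14 = 1, powers reduce modulo 14.
39 mod 14 = 11
So ω_14^39 = ω_14^11 = e^(-2πi·11/14)

ω_14^39 = ω_14^11 = 0.2225+0.9749i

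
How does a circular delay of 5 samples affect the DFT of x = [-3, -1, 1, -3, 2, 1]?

Time shift by 5: X_shifted[k] = ω_6^(5k) · X[k]
Shifted x = [-1, 1, -3, 2, 1, -3]

DFT(x[n-5]) = [-3, -3, 3.0000-6.9282i, -3, 3.0000+6.9282i, -3]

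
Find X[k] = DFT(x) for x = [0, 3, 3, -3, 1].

X[k] = Σ(n=0 to 4) x[n] · ω_5^(nk)
where ω_5 = e^(-2πi/5)

Computing each X[k]:
X[0] = 4
X[1] = 1.2361-5.4288i
X[2] = -3.2361+4.5308i
X[3] = -3.2361-4.5308i
X[4] = 1.2361+5.4288i

X = [4, 1.2361-5.4288i, -3.2361+4.5308i, -3.2361-4.5308i, 1.2361+5.4288i]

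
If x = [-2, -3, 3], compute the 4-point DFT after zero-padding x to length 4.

Original 3-point DFT: [-2, -2.0000+5.1962i, -2.0000-5.1962i]
Zero-padded 4-point DFT provides frequency interpolation.

DFT_4([x, 0, ...]) = [-2, -5+3i, 4, -5-3i]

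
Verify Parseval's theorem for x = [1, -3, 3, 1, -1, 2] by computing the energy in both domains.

Time domain:
Σ|x[n]|² = |1|² + |-3|² + |3|² + |1|² + |-1|² + |2|² = 25.0000

Frequency domain:
(1/6)Σ|X[k]|² = (1/6)(|3|² + |-1.5000+0.8660i|² + |1.5000+7.7942i|² + |3|² + |1.5000-7.7942i|² + |-1.5000-0.8660i|²) = (1/6)·150.0000 = 25.0000

Both sides agree, confirming Parseval's theorem.

Σ|x[n]|² = (1/N)Σ|X[k]|² = 25.0000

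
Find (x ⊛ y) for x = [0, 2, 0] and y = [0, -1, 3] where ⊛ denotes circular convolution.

(x ⊛ y)[n] = Σ(m=0 to 2) x[m] · y[(n-m) mod 3]

Computing each output sample:
(x ⊛ y)[0] = 6
(x ⊛ y)[1] = 0
(x ⊛ y)[2] = -2

x ⊛ y = [6, 0, -2]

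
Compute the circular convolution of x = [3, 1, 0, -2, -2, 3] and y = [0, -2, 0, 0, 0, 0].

(x ⊛ y)[n] = Σ(m=0 to 5) x[m] · y[(n-m) mod 6]

Computing each output sample:
(x ⊛ y)[0] = -6
(x ⊛ y)[1] = -6
(x ⊛ y)[2] = -2
(x ⊛ y)[3] = 0
(x ⊛ y)[4] = 4
(x ⊛ y)[5] = 4

x ⊛ y = [-6, -6, -2, 0, 4, 4]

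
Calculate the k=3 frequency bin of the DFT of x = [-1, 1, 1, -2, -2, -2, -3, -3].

X[3] = Σ(n=0 to 7) x[n] · ω_8^(3n) where ω_8 = e^(-2πi/8)
= (-1)·ω_8^0 + (1)·ω_8^3 + (1)·ω_8^6 + (-2)·ω_8^9 + (-2)·ω_8^12 + (-2)·ω_8^15 + (-3)·ω_8^18 + (-3)·ω_8^21

X[3] = -0.4142+1.1716i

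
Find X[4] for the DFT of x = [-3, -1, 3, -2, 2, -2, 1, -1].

X[4] = Σ(n=0 to 7) x[n] · ω_8^(4n) where ω_8 = e^(-2πi/8)
= (-3)·ω_8^0 + (-1)·ω_8^4 + (3)·ω_8^8 + (-2)·ω_8^12 + (2)·ω_8^16 + (-2)·ω_8^20 + (1)·ω_8^24 + (-1)·ω_8^28

X[4] = 9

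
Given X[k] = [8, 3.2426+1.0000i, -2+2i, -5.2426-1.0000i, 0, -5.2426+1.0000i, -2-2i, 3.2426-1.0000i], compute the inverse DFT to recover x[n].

x[n] = (1/8) Σ(k=0 to 7) X[k] · e^(2πikn/8)

Computing each x[n]:
x[0] = 0
x[1] = 2
x[2] = 1
x[3] = 0
x[4] = 1
x[5] = -1
x[6] = 2
x[7] = 3

x = [0, 2, 1, 0, 1, -1, 2, 3]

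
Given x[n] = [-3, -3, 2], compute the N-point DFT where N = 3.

X[k] = Σ(n=0 to 2) x[n] · ω_3^(nk)
where ω_3 = e^(-2πi/3)

Computing each X[k]:
X[0] = -4
X[1] = -2.5000+4.3301i
X[2] = -2.5000-4.3301i

X = [-4, -2.5000+4.3301i, -2.5000-4.3301i]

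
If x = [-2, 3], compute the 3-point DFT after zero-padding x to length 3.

Original 2-point DFT: [1, -5]
Zero-padded 3-point DFT provides frequency interpolation.

DFT_3([x, 0, ...]) = [1, -3.5000-2.5981i, -3.5000+2.5981i]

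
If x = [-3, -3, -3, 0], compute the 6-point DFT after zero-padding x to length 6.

Original 4-point DFT: [-9, 3i, -3, -3i]
Zero-padded 6-point DFT provides frequency interpolation.

DFT_6([x, 0, ...]) = [-9, -3.0000+5.1962i, 0, -3, 0, -3.0000-5.1962i]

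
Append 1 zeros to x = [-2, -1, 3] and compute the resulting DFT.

Original 3-point DFT: [0, -3.0000+3.4641i, -3.0000-3.4641i]
Zero-padded 4-point DFT provides frequency interpolation.

DFT_4([x, 0, ...]) = [0, -5+1i, 2, -5-1i]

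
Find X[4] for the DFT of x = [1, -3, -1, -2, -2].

X[4] = Σ(n=0 to 4) x[n] · ω_5^(4n) where ω_5 = e^(-2πi/5)
= (1)·ω_5^0 + (-3)·ω_5^4 + (-1)·ω_5^8 + (-2)·ω_5^12 + (-2)·ω_5^16

X[4] = 1.8820-0.3633i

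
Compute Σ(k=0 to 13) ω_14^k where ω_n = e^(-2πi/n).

Sum of all nth roots of unity equals 0 for n > 1 (geometric series with r ≠ 1).

0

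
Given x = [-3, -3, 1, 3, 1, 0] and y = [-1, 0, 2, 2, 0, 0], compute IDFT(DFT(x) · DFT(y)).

(x ⊛ y)[n] = Σ(m=0 to 5) x[m] · y[(n-m) mod 6]

Computing each output sample:
(x ⊛ y)[0] = 11
(x ⊛ y)[1] = 5
(x ⊛ y)[2] = -7
(x ⊛ y)[3] = -15
(x ⊛ y)[4] = -5
(x ⊛ y)[5] = 8

x ⊛ y = [11, 5, -7, -15, -5, 8]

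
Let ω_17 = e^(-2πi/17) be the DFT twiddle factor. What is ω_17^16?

ω_17^16 = e^(-2πi·16/17)
= cos(-2π·16/17) + i·sin(-2π·16/17)
= cos(-32π/17) + i·sin(-32π/17)

ω_17^16 = cos(-32π/17) + i·sin(-32π/17) = 0.9325+0.3612i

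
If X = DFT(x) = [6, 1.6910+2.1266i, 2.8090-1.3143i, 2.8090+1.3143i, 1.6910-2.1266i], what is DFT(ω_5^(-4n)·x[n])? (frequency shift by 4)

Modulation property: DFT(ω_5^(-4n)·x[n]) = X[(k-4) mod 5], so circularly shift X by 4 positions.

X[k-4] = [1.6910+2.1266i, 2.8090-1.3143i, 2.8090+1.3143i, 1.6910-2.1266i, 6]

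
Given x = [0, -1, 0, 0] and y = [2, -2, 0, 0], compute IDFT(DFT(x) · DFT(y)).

(x ⊛ y)[n] = Σ(m=0 to 3) x[m] · y[(n-m) mod 4]

Computing each output sample:
(x ⊛ y)[0] = 0
(x ⊛ y)[1] = -2
(x ⊛ y)[2] = 2
(x ⊛ y)[3] = 0

x ⊛ y = [0, -2, 2, 0]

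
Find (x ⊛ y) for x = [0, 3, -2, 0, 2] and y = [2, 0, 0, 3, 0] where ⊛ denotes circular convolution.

(x ⊛ y)[n] = Σ(m=0 to 4) x[m] · y[(n-m) mod 5]

Computing each output sample:
(x ⊛ y)[0] = -6
(x ⊛ y)[1] = 6
(x ⊛ y)[2] = 2
(x ⊛ y)[3] = 0
(x ⊛ y)[4] = 13

x ⊛ y = [-6, 6, 2, 0, 13]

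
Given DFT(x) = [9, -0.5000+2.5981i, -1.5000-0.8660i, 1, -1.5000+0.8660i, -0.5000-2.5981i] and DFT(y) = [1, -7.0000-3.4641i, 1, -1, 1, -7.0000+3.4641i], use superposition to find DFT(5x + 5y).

By linearity: DFT(5x + 5y) = 5·DFT(x) + 5·DFT(y)
= 5·[9, -0.5000+2.5981i, -1.5000-0.8660i, 1, -1.5000+0.8660i, -0.5000-2.5981i] + 5·[1, -7.0000-3.4641i, 1, -1, 1, -7.0000+3.4641i]

Computing element-wise:
Z[0] = 5·(9) + 5·(1) = 50
Z[1] = 5·(-0.5000+2.5981i) + 5·(-7.0000-3.4641i) = -37.5000-4.3300i
Z[2] = 5·(-1.5000-0.8660i) + 5·(1) = -2.5000-4.3300i
Z[3] = 5·(1) + 5·(-1) = 0
Z[4] = 5·(-1.5000+0.8660i) + 5·(1) = -2.5000+4.3300i
Z[5] = 5·(-0.5000-2.5981i) + 5·(-7.0000+3.4641i) = -37.5000+4.3300i

DFT(5x + 5y) = 5·X + 5·Y = [50, -37.5000-4.3300i, -2.5000-4.3300i, 0, -2.5000+4.3300i, -37.5000+4.3300i]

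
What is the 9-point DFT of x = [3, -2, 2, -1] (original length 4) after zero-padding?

Original 4-point DFT: [2, 1+1i, 8, 1-1i]
Zero-padded 9-point DFT provides frequency interpolation.

DFT_9([x, 0, ...]) = [2, 2.3152+0.1820i, 1.2733+0.4195i, 2.0000+3.4641i, 6.9115+2.8356i, 6.9115-2.8356i, 2.0000-3.4641i, 1.2733-0.4195i, 2.3152-0.1820i]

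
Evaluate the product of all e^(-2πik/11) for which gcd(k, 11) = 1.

The primitive 11th roots of unity are ω_11^k for k coprime to 11: k ∈ {1, 2, 3, 4, 5, 6, 7, 8, 9, 10}
Their product equals the constant term of the cyclotomic polynomial Φ_11(x) up to sign.
For n ≥ 3, the product of all primitive nth roots of unity is 1. (For n=1 it is 1; for n=2 it is -1.)

1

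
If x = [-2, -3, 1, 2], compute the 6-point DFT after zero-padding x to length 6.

Original 4-point DFT: [-2, -3+5i, 0, -3-5i]
Zero-padded 6-point DFT provides frequency interpolation.

DFT_6([x, 0, ...]) = [-2, -6.0000+1.7321i, 1.0000+3.4641i, 0, 1.0000-3.4641i, -6.0000-1.7321i]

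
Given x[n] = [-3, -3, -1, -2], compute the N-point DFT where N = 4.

X[k] = Σ(n=0 to 3) x[n] · ω_4^(nk)
where ω_4 = e^(-2πi/4)

Computing each X[k]:
X[0] = -9
X[1] = -2+1i
X[2] = 1
X[3] = -2-1i

X = [-9, -2+1i, 1, -2-1i]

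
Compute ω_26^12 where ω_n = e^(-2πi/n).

ω_26^12 = e^(-2πi·12/26)
= cos(-2π·12/26) + i·sin(-2π·12/26)
= cos(-24π/26) + i·sin(-24π/26)

ω_26^12 = cos(-24π/26) + i·sin(-24π/26) = -0.9709-0.2393i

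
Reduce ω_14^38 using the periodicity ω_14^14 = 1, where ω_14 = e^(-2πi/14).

Since ω_14^14 = 1, powers reduce modulo 14.
38 mod 14 = 10
So ω_14^38 = ω_14^10 = e^(-2πi·10/14)

ω_14^38 = ω_14^10 = -0.2225+0.9749i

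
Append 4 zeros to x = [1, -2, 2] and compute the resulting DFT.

Original 3-point DFT: [1, 1.0000+3.4641i, 1.0000-3.4641i]
Zero-padded 7-point DFT provides frequency interpolation.

DFT_7([x, 0, ...]) = [1, -0.6920-0.3862i, -0.3569+2.8176i, 4.0489+2.4314i, 4.0489-2.4314i, -0.3569-2.8176i, -0.6920+0.3862i]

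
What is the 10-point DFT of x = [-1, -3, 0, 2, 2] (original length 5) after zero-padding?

Original 5-point DFT: [0, -2.9271+5.9309i, 0.4271+1.0368i, 0.4271-1.0368i, -2.9271-5.9309i]
Zero-padded 10-point DFT provides frequency interpolation.

DFT_10([x, 0, ...]) = [0, -5.6631-1.3143i, -2.9271+5.9309i, 2.1631+2.1266i, 0.4271+1.0368i, 2, 0.4271-1.0368i, 2.1631-2.1266i, -2.9271-5.9309i, -5.6631+1.3143i]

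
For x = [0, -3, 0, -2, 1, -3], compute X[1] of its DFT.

X[1] = Σ(n=0 to 5) x[n] · ω_6^(1n) where ω_6 = e^(-2πi/6)
= (0)·ω_6^0 + (-3)·ω_6^1 + (0)·ω_6^2 + (-2)·ω_6^3 + (1)·ω_6^4 + (-3)·ω_6^5

X[1] = -1.5000+0.8660i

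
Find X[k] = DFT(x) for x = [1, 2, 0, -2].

X[k] = Σ(n=0 to 3) x[n] · ω_4^(nk)
where ω_4 = e^(-2πi/4)

Computing each X[k]:
X[0] = 1
X[1] = 1-4i
X[2] = 1
X[3] = 1+4i

X = [1, 1-4i, 1, 1+4i]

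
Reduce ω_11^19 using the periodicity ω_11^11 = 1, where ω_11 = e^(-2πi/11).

Since ω_11^11 = 1, powers reduce modulo 11.
19 mod 11 = 8
So ω_11^19 = ω_11^8 = e^(-2πi·8/11)

ω_11^19 = ω_11^8 = -0.1423+0.9898i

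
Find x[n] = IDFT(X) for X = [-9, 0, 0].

x[n] = (1/3) Σ(k=0 to 2) X[k] · e^(2πikn/3)

Computing each x[n]:
x[0] = -3
x[1] = -3
x[2] = -3

x = [-3, -3, -3]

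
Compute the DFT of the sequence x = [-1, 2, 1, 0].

X[k] = Σ(n=0 to 3) x[n] · ω_4^(nk)
where ω_4 = e^(-2πi/4)

Computing each X[k]:
X[0] = 2
X[1] = -2-2i
X[2] = -2
X[3] = -2+2i

X = [2, -2-2i, -2, -2+2i]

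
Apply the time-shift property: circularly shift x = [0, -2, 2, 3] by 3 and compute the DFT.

Time shift by 3: X_shifted[k] = ω_4^(3k) · X[k]
Shifted x = [-2, 2, 3, 0]

DFT(x[n-3]) = [3, -5-2i, -1, -5+2i]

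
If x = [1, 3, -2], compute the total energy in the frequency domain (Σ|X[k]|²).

Parseval: Σ|x[n]|² = (1/N)Σ|X[k]|², so Σ|X[k]|² = N·Σ|x[n]|² = 3·14.0000

Σ|X[k]|² = N·Σ|x[n]|² = 3·14.0000 = 42.0000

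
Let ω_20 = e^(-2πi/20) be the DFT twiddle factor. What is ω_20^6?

ω_20^6 = e^(-2πi·6/20)
= cos(-2π·6/20) + i·sin(-2π·6/20)
= cos(-12π/20) + i·sin(-12π/20)

ω_20^6 = cos(-12π/20) + i·sin(-12π/20) = -0.3090-0.9511i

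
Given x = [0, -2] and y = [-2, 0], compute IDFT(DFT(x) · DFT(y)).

(x ⊛ y)[n] = Σ(m=0 to 1) x[m] · y[(n-m) mod 2]

Computing each output sample:
(x ⊛ y)[0] = 0
(x ⊛ y)[1] = 4

x ⊛ y = [0, 4]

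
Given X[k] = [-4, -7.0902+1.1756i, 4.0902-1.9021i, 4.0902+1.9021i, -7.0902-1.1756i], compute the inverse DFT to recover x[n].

x[n] = (1/5) Σ(k=0 to 4) X[k] · e^(2πikn/5)

Computing each x[n]:
x[0] = -2
x[1] = -3
x[2] = 1
x[3] = 3
x[4] = -3

x = [-2, -3, 1, 3, -3]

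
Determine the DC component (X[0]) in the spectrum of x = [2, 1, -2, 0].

X[0] = Σ(n=0 to 3) x[n] · ω_4^0 = Σ x[n]
= (2) + (1) + (-2) + (0)

X[0] = 1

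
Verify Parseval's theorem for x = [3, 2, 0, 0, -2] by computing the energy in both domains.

Time domain:
Σ|x[n]|² = |3|² + |2|² + |0|² + |0|² + |-2|² = 17.0000

Frequency domain:
(1/5)Σ|X[k]|² = (1/5)(|3|² + |3.0000-3.8042i|² + |3.0000-2.3511i|² + |3.0000+2.3511i|² + |3.0000+3.8042i|²) = (1/5)·85.0000 = 17.0000

Both sides agree, confirming Parseval's theorem.

Σ|x[n]|² = (1/N)Σ|X[k]|² = 17.0000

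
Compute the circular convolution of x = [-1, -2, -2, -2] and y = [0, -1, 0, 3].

(x ⊛ y)[n] = Σ(m=0 to 3) x[m] · y[(n-m) mod 4]

Computing each output sample:
(x ⊛ y)[0] = -4
(x ⊛ y)[1] = -5
(x ⊛ y)[2] = -4
(x ⊛ y)[3] = -1

x ⊛ y = [-4, -5, -4, -1]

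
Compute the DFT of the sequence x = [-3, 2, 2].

X[k] = Σ(n=0 to 2) x[n] · ω_3^(nk)
where ω_3 = e^(-2πi/3)

Computing each X[k]:
X[0] = 1
X[1] = -5
X[2] = -5

X = [1, -5, -5]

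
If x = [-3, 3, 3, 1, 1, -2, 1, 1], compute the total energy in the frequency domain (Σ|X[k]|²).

Parseval: Σ|x[n]|² = (1/N)Σ|X[k]|², so Σ|X[k]|² = N·Σ|x[n]|² = 8·35.0000

Σ|X[k]|² = N·Σ|x[n]|² = 8·35.0000 = 280.0000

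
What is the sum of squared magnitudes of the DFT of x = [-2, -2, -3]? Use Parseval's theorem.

Parseval: Σ|x[n]|² = (1/N)Σ|X[k]|², so Σ|X[k]|² = N·Σ|x[n]|² = 3·17.0000

Σ|X[k]|² = N·Σ|x[n]|² = 3·17.0000 = 51.0000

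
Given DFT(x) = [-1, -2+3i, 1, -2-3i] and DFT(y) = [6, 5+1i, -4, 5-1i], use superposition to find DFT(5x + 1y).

By linearity: DFT(5x + 1y) = 5·DFT(x) + 1·DFT(y)
= 5·[-1, -2+3i, 1, -2-3i] + 1·[6, 5+1i, -4, 5-1i]

Computing element-wise:
Z[0] = 5·(-1) + 1·(6) = 1
Z[1] = 5·(-2+3i) + 1·(5+1i) = -5+16i
Z[2] = 5·(1) + 1·(-4) = 1
Z[3] = 5·(-2-3i) + 1·(5-1i) = -5-16i

DFT(5x + 1y) = 5·X + 1·Y = [1, -5+16i, 1, -5-16i]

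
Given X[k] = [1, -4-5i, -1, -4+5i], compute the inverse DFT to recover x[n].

x[n] = (1/4) Σ(k=0 to 3) X[k] · e^(2πikn/4)

Computing each x[n]:
x[0] = -2
x[1] = 3
x[2] = 2
x[3] = -2

x = [-2, 3, 2, -2]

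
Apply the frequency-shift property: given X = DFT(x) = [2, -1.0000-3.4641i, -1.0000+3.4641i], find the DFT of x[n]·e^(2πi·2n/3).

Modulation property: DFT(ω_3^(-2n)·x[n]) = X[(k-2) mod 3], so circularly shift X by 2 positions.

X[k-2] = [-1.0000-3.4641i, -1.0000+3.4641i, 2]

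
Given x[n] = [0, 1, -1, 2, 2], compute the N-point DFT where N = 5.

X[k] = Σ(n=0 to 4) x[n] · ω_5^(nk)
where ω_5 = e^(-2πi/5)

Computing each X[k]:
X[0] = 4
X[1] = 0.1180+2.7144i
X[2] = -2.1180-2.2654i
X[3] = -2.1180+2.2654i
X[4] = 0.1180-2.7144i

X = [4, 0.1180+2.7144i, -2.1180-2.2654i, -2.1180+2.2654i, 0.1180-2.7144i]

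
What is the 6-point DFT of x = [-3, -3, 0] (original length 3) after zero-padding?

Original 3-point DFT: [-6, -1.5000+2.5981i, -1.5000-2.5981i]
Zero-padded 6-point DFT provides frequency interpolation.

DFT_6([x, 0, ...]) = [-6, -4.5000+2.5981i, -1.5000+2.5981i, 0, -1.5000-2.5981i, -4.5000-2.5981i]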